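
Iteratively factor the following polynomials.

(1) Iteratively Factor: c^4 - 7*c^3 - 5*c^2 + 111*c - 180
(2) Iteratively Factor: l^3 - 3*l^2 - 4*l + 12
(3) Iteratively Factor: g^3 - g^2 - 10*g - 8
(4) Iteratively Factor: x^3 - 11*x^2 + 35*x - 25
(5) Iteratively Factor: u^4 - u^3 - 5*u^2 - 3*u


(1) = (c - 5)*(c^3 - 2*c^2 - 15*c + 36) = (c - 5)*(c - 3)*(c^2 + c - 12) = (c - 5)*(c - 3)*(c + 4)*(c - 3)
(2) = (l + 2)*(l^2 - 5*l + 6) = (l - 3)*(l + 2)*(l - 2)
(3) = (g - 4)*(g^2 + 3*g + 2) = (g - 4)*(g + 1)*(g + 2)
(4) = (x - 5)*(x^2 - 6*x + 5) = (x - 5)*(x - 1)*(x - 5)
(5) = (u)*(u^3 - u^2 - 5*u - 3) = u*(u + 1)*(u^2 - 2*u - 3) = u*(u + 1)^2*(u - 3)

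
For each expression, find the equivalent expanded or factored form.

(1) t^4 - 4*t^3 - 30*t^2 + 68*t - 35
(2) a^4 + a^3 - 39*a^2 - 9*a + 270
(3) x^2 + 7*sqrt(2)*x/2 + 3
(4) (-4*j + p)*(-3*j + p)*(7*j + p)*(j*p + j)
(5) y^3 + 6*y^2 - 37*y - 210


(1) = (t - 7)*(t - 1)^2*(t + 5)
(2) = (a - 5)*(a - 3)*(a + 3)*(a + 6)
(3) = (x + sqrt(2)/2)*(x + 3*sqrt(2))
(4) = 84*j^4*p + 84*j^4 - 37*j^3*p^2 - 37*j^3*p + j*p^4 + j*p^3
(5) = (y - 6)*(y + 5)*(y + 7)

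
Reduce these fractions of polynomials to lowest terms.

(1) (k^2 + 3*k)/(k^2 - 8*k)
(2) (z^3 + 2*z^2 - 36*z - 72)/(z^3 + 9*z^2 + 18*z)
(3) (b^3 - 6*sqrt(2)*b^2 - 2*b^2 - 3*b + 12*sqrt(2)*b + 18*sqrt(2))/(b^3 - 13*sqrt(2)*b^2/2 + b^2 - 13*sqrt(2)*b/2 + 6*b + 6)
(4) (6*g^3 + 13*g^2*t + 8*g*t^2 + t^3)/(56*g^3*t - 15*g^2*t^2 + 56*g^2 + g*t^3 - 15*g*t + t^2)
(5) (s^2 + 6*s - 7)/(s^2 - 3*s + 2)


(1) = (k + 3)/(k - 8)
(2) = (z^2 - 4*z - 12)/(z^2 + 3*z)
(3) = (2*b - 6)/(2*b - sqrt(2))
(4) = (6*g^3 + 13*g^2*t + 8*g*t^2 + t^3)/(56*g^3*t - 15*g^2*t^2 + 56*g^2 + g*t^3 - 15*g*t + t^2)
(5) = (s + 7)/(s - 2)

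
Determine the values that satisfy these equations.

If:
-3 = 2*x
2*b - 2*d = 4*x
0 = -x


Then:
No Solution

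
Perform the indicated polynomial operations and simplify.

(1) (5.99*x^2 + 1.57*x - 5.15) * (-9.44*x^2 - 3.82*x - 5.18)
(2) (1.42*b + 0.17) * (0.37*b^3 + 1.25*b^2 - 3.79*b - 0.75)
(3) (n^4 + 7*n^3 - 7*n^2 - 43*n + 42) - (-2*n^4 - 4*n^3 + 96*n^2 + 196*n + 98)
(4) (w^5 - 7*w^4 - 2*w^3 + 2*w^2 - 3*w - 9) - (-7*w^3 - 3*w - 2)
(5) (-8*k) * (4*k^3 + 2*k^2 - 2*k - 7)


(1) = -56.5456*x^4 - 37.7026*x^3 + 11.5904*x^2 + 11.5404*x + 26.677
(2) = 0.5254*b^4 + 1.8379*b^3 - 5.1693*b^2 - 1.7093*b - 0.1275
(3) = 3*n^4 + 11*n^3 - 103*n^2 - 239*n - 56
(4) = w^5 - 7*w^4 + 5*w^3 + 2*w^2 - 7
(5) = -32*k^4 - 16*k^3 + 16*k^2 + 56*k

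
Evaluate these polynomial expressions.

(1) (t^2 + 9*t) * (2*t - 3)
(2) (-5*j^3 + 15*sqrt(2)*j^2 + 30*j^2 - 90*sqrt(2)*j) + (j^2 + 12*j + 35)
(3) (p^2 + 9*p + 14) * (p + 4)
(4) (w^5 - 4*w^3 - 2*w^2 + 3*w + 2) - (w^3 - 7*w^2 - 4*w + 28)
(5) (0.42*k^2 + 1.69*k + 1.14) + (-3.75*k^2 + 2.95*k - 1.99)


(1) = 2*t^3 + 15*t^2 - 27*t
(2) = -5*j^3 + 15*sqrt(2)*j^2 + 31*j^2 - 90*sqrt(2)*j + 12*j + 35
(3) = p^3 + 13*p^2 + 50*p + 56
(4) = w^5 - 5*w^3 + 5*w^2 + 7*w - 26
(5) = -3.33*k^2 + 4.64*k - 0.85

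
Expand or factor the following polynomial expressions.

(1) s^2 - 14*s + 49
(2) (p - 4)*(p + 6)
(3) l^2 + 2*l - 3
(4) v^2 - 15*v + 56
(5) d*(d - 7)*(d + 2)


(1) = (s - 7)^2
(2) = p^2 + 2*p - 24
(3) = (l - 1)*(l + 3)
(4) = (v - 8)*(v - 7)
(5) = d^3 - 5*d^2 - 14*d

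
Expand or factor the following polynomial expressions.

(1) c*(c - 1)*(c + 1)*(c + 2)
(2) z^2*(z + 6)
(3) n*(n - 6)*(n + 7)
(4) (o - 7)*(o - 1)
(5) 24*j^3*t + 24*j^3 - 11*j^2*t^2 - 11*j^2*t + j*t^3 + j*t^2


(1) = c^4 + 2*c^3 - c^2 - 2*c
(2) = z^3 + 6*z^2
(3) = n^3 + n^2 - 42*n
(4) = o^2 - 8*o + 7
(5) = (-8*j + t)*(-3*j + t)*(j*t + j)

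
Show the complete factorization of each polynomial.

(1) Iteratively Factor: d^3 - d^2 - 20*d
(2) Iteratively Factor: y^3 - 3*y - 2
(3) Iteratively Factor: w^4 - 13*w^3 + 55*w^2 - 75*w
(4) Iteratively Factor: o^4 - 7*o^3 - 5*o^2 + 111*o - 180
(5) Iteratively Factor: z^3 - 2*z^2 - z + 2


(1) = (d - 5)*(d^2 + 4*d) = (d - 5)*(d + 4)*(d)
(2) = (y - 2)*(y^2 + 2*y + 1) = (y - 2)*(y + 1)*(y + 1)
(3) = (w - 3)*(w^3 - 10*w^2 + 25*w) = (w - 5)*(w - 3)*(w^2 - 5*w) = (w - 5)^2*(w - 3)*(w)
(4) = (o - 5)*(o^3 - 2*o^2 - 15*o + 36) = (o - 5)*(o + 4)*(o^2 - 6*o + 9) = (o - 5)*(o - 3)*(o + 4)*(o - 3)
(5) = (z - 1)*(z^2 - z - 2) = (z - 1)*(z + 1)*(z - 2)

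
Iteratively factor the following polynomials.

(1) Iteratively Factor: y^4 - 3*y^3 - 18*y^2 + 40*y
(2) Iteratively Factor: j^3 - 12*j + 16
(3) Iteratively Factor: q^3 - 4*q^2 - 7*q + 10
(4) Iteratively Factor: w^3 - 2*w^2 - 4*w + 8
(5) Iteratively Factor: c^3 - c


(1) = (y + 4)*(y^3 - 7*y^2 + 10*y) = (y - 5)*(y + 4)*(y^2 - 2*y) = y*(y - 5)*(y + 4)*(y - 2)
(2) = (j + 4)*(j^2 - 4*j + 4) = (j - 2)*(j + 4)*(j - 2)
(3) = (q - 1)*(q^2 - 3*q - 10) = (q - 1)*(q + 2)*(q - 5)
(4) = (w - 2)*(w^2 - 4) = (w - 2)^2*(w + 2)
(5) = (c + 1)*(c^2 - c) = c*(c + 1)*(c - 1)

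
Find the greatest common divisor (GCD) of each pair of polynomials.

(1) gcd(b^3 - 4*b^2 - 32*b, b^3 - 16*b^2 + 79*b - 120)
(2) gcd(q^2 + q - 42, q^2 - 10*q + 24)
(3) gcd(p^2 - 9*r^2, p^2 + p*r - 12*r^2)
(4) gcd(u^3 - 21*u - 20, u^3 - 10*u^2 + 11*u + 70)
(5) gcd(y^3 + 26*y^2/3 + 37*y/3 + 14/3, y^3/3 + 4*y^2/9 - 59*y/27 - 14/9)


(1) = gcd(b*(b - 8)*(b + 4), (b - 8)*(b - 5)*(b - 3)) = b - 8
(2) = gcd((q - 6)*(q + 7), (q - 6)*(q - 4)) = q - 6
(3) = gcd((p - 3*r)*(p + 3*r), (p - 3*r)*(p + 4*r)) = p - 3*r
(4) = u - 5
(5) = gcd((y + 2/3)*(y + 1)*(y + 7), (y/3 + 1)*(y - 7/3)*(y + 2/3)) = y + 2/3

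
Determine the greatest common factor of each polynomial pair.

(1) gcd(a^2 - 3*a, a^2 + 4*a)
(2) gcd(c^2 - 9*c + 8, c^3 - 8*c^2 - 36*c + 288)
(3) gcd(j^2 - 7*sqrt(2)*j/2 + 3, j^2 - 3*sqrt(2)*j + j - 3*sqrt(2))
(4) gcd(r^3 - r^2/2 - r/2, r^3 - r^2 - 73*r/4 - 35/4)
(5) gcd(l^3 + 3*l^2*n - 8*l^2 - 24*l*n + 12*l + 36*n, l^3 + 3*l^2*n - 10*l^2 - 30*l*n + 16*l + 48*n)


(1) = gcd(a*(a - 3), a*(a + 4)) = a
(2) = c - 8
(3) = j - 3*sqrt(2)
(4) = r + 1/2
(5) = l^2 + 3*l*n - 2*l - 6*n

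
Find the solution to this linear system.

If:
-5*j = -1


Then:
j = 1/5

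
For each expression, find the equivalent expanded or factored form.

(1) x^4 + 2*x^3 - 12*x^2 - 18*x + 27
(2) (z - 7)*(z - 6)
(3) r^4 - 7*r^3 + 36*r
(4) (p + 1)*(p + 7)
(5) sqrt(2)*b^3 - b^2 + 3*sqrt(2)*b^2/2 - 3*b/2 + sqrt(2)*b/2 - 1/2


(1) = (x - 3)*(x - 1)*(x + 3)^2
(2) = z^2 - 13*z + 42
(3) = r*(r - 6)*(r - 3)*(r + 2)
(4) = p^2 + 8*p + 7
(5) = (b + 1)*(b - sqrt(2)/2)*(sqrt(2)*b + sqrt(2)/2)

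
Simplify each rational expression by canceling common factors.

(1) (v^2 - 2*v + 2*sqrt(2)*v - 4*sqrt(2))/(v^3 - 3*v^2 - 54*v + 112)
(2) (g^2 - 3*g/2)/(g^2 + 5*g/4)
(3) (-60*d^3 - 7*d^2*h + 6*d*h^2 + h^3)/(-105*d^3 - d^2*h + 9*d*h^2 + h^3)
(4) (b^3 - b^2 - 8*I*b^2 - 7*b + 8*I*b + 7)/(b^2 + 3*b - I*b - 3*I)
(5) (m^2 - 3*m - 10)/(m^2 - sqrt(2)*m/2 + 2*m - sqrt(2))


(1) = (v + 2*sqrt(2))/(v^2 - v - 56)
(2) = (4*g - 6)/(4*g + 5)
(3) = (4*d + h)/(7*d + h)
(4) = (b^2 + b*(-1 - 7*I) + 7*I)/(b + 3)
(5) = (2*m - 10)/(2*m - sqrt(2))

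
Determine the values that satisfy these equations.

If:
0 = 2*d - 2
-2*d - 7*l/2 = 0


Then:
d = 1
l = -4/7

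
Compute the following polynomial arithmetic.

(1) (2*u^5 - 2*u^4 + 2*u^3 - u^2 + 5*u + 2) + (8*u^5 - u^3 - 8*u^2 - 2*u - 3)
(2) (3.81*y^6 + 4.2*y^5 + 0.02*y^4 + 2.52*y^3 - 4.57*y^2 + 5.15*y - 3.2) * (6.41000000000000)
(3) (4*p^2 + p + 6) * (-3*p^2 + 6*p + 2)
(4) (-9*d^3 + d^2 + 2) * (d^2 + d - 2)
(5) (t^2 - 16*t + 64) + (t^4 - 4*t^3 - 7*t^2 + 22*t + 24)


(1) = 10*u^5 - 2*u^4 + u^3 - 9*u^2 + 3*u - 1
(2) = 24.4221*y^6 + 26.922*y^5 + 0.1282*y^4 + 16.1532*y^3 - 29.2937*y^2 + 33.0115*y - 20.512
(3) = -12*p^4 + 21*p^3 - 4*p^2 + 38*p + 12
(4) = -9*d^5 - 8*d^4 + 19*d^3 + 2*d - 4
(5) = t^4 - 4*t^3 - 6*t^2 + 6*t + 88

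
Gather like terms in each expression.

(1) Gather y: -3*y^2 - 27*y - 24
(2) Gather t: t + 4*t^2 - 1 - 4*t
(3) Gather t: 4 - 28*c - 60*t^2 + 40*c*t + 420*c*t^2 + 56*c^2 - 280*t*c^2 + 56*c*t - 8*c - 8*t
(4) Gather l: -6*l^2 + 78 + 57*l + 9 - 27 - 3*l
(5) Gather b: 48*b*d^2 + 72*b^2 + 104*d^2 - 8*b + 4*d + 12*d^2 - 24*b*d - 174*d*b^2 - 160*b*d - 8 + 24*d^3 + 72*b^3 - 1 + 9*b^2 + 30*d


(1) = -3*y^2 - 27*y - 24
(2) = 4*t^2 - 3*t - 1
(3) = 56*c^2 - 36*c + t^2*(420*c - 60) + t*(-280*c^2 + 96*c - 8) + 4
(4) = -6*l^2 + 54*l + 60
(5) = 72*b^3 + b^2*(81 - 174*d) + b*(48*d^2 - 184*d - 8) + 24*d^3 + 116*d^2 + 34*d - 9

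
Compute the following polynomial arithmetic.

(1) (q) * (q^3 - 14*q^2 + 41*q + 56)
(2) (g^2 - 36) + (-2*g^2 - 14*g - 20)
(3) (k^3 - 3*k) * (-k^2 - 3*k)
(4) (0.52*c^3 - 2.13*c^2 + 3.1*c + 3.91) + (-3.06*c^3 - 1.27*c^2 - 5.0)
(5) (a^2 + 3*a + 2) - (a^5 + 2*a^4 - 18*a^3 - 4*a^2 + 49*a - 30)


(1) = q^4 - 14*q^3 + 41*q^2 + 56*q
(2) = -g^2 - 14*g - 56
(3) = -k^5 - 3*k^4 + 3*k^3 + 9*k^2
(4) = -2.54*c^3 - 3.4*c^2 + 3.1*c - 1.09
(5) = -a^5 - 2*a^4 + 18*a^3 + 5*a^2 - 46*a + 32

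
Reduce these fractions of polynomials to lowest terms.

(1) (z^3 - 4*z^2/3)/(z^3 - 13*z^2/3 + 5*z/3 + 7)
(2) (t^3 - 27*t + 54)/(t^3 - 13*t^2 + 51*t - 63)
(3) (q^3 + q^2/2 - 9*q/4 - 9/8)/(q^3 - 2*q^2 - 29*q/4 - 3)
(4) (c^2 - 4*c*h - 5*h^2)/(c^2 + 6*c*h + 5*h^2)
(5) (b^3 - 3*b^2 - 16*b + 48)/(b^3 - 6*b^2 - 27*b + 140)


(1) = (3*z^3 - 4*z^2)/(3*z^3 - 13*z^2 + 5*z + 21)
(2) = (t + 6)/(t - 7)
(3) = (2*q - 3)/(2*q - 8)
(4) = (c - 5*h)/(c + 5*h)
(5) = (b^2 + b - 12)/(b^2 - 2*b - 35)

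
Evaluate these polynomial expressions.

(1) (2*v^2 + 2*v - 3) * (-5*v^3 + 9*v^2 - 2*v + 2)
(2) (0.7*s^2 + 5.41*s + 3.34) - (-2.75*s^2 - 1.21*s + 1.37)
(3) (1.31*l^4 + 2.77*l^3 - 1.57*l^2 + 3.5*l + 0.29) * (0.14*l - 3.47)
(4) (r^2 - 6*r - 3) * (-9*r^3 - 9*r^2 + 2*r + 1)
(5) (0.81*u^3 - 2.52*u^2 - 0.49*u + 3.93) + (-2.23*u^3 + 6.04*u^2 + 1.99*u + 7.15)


(1) = -10*v^5 + 8*v^4 + 29*v^3 - 27*v^2 + 10*v - 6
(2) = 3.45*s^2 + 6.62*s + 1.97
(3) = 0.1834*l^5 - 4.1579*l^4 - 9.8317*l^3 + 5.9379*l^2 - 12.1044*l - 1.0063
(4) = -9*r^5 + 45*r^4 + 83*r^3 + 16*r^2 - 12*r - 3
(5) = -1.42*u^3 + 3.52*u^2 + 1.5*u + 11.08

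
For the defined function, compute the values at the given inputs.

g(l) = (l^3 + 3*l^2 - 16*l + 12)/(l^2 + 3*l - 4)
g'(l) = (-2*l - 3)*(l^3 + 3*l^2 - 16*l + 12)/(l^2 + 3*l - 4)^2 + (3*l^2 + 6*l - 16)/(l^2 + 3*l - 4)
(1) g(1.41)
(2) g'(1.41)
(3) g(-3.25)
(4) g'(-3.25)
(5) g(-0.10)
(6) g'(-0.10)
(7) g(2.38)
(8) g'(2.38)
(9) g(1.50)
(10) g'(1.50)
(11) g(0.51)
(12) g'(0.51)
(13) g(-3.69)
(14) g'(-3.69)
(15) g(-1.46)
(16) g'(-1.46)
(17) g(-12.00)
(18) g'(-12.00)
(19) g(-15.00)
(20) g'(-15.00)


(1) = -0.81
(2) = 1.41
(3) = -19.25
(4) = 22.33
(5) = -3.18
(6) = 1.79
(7) = 0.50
(8) = 1.29
(9) = -0.68
(10) = 1.40
(11) = -2.15
(12) = 1.59
(13) = -42.40
(14) = 125.87
(15) = -6.18
(16) = 2.86
(17) = -10.50
(18) = 1.19
(19) = -13.91
(20) = 1.10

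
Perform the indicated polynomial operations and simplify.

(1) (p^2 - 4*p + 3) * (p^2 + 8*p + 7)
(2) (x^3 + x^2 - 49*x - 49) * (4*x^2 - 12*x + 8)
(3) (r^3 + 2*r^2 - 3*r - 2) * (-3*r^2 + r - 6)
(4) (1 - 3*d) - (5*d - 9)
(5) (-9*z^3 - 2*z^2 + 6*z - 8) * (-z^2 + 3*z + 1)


(1) = p^4 + 4*p^3 - 22*p^2 - 4*p + 21
(2) = 4*x^5 - 8*x^4 - 200*x^3 + 400*x^2 + 196*x - 392
(3) = -3*r^5 - 5*r^4 + 5*r^3 - 9*r^2 + 16*r + 12
(4) = 10 - 8*d
(5) = 9*z^5 - 25*z^4 - 21*z^3 + 24*z^2 - 18*z - 8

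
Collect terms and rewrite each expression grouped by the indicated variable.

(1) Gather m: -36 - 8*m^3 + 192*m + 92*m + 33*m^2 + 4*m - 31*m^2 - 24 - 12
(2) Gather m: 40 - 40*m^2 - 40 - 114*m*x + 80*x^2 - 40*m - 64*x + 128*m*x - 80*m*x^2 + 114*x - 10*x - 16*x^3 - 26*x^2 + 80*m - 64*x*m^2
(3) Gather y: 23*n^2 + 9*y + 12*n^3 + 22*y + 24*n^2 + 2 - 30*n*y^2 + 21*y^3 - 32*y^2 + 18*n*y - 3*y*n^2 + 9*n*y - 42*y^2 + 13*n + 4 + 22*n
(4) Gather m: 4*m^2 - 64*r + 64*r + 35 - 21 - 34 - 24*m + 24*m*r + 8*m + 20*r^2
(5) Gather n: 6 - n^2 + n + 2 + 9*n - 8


(1) = -8*m^3 + 2*m^2 + 288*m - 72
(2) = m^2*(-64*x - 40) + m*(-80*x^2 + 14*x + 40) - 16*x^3 + 54*x^2 + 40*x
(3) = 12*n^3 + 47*n^2 + 35*n + 21*y^3 + y^2*(-30*n - 74) + y*(-3*n^2 + 27*n + 31) + 6
(4) = 4*m^2 + m*(24*r - 16) + 20*r^2 - 20
(5) = -n^2 + 10*n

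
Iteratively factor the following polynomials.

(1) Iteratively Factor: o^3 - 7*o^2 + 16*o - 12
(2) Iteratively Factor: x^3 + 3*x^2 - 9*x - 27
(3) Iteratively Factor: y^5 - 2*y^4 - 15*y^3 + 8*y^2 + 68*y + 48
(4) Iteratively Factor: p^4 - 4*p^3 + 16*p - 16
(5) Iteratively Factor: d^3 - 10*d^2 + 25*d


(1) = (o - 2)*(o^2 - 5*o + 6) = (o - 2)^2*(o - 3)
(2) = (x - 3)*(x^2 + 6*x + 9) = (x - 3)*(x + 3)*(x + 3)
(3) = (y + 1)*(y^4 - 3*y^3 - 12*y^2 + 20*y + 48) = (y + 1)*(y + 2)*(y^3 - 5*y^2 - 2*y + 24) = (y - 3)*(y + 1)*(y + 2)*(y^2 - 2*y - 8) = (y - 3)*(y + 1)*(y + 2)^2*(y - 4)
(4) = (p - 2)*(p^3 - 2*p^2 - 4*p + 8) = (p - 2)*(p + 2)*(p^2 - 4*p + 4) = (p - 2)^2*(p + 2)*(p - 2)
(5) = (d - 5)*(d^2 - 5*d) = d*(d - 5)*(d - 5)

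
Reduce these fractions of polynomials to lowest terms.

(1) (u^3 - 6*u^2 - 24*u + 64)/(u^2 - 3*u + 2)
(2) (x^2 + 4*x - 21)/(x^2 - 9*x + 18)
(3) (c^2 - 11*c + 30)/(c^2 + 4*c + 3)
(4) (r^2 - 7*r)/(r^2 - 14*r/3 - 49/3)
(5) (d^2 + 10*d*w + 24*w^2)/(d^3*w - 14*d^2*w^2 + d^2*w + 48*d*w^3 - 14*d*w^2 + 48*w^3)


(1) = (u^2 - 4*u - 32)/(u - 1)
(2) = (x + 7)/(x - 6)
(3) = (c^2 - 11*c + 30)/(c^2 + 4*c + 3)
(4) = 3*r/(3*r + 7)
(5) = (d^2 + 10*d*w + 24*w^2)/(d^3*w - 14*d^2*w^2 + d^2*w + 48*d*w^3 - 14*d*w^2 + 48*w^3)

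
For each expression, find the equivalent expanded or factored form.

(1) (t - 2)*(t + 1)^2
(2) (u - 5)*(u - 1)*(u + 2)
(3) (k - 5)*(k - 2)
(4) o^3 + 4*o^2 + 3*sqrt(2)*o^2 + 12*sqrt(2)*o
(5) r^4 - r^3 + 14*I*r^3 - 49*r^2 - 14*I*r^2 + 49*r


(1) = t^3 - 3*t - 2
(2) = u^3 - 4*u^2 - 7*u + 10
(3) = k^2 - 7*k + 10
(4) = o*(o + 4)*(o + 3*sqrt(2))
(5) = r*(r - 1)*(r + 7*I)^2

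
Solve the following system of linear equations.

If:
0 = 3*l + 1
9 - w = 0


Then:
l = -1/3
w = 9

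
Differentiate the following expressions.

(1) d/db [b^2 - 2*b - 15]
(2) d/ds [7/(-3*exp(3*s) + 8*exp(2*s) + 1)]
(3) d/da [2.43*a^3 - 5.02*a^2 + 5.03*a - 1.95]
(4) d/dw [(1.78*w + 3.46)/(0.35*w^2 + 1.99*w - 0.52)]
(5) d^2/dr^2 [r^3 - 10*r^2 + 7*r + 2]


(1) = 2*b - 2
(2) = (63*exp(s) - 112)*exp(2*s)/(-3*exp(3*s) + 8*exp(2*s) + 1)^2
(3) = 7.29*a^2 - 10.04*a + 5.03
(4) = (0.623*w^2 + 3.5422*w - (0.7*w + 1.99)*(1.78*w + 3.46) - 0.9256)/(0.35*w^2 + 1.99*w - 0.52)^2
(5) = 6*r - 20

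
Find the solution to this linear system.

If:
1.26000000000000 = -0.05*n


Then:
n = -25.20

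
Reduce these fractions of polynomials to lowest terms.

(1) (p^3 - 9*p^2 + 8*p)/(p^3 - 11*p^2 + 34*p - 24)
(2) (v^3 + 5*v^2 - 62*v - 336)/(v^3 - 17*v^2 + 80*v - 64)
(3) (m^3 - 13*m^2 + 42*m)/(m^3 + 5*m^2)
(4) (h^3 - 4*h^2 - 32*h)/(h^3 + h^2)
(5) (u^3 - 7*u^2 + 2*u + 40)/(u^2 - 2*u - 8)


(1) = (p^2 - 8*p)/(p^2 - 10*p + 24)
(2) = (v^2 + 13*v + 42)/(v^2 - 9*v + 8)
(3) = (m^2 - 13*m + 42)/(m^2 + 5*m)
(4) = (h^2 - 4*h - 32)/(h^2 + h)
(5) = u - 5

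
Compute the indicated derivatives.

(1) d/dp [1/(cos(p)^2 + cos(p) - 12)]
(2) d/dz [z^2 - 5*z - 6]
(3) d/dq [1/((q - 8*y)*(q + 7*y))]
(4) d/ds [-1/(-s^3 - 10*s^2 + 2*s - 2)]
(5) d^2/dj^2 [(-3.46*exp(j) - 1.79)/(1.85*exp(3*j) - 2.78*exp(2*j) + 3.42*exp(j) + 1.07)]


(1) = (2*cos(p) + 1)*sin(p)/(cos(p)^2 + cos(p) - 12)^2
(2) = 2*z - 5
(3) = (-2*q + y)/(q^4 - 2*q^3*y - 111*q^2*y^2 + 112*q*y^3 + 3136*y^4)
(4) = (-3*s^2 - 20*s + 2)/(s^3 + 10*s^2 - 2*s + 2)^2
(5) = (-47.3674*exp(6*j) - 1.752135*exp(5*j) + 162.091086*exp(4*j) - 21.84439*exp(3*j) + 21.192861*exp(2*j) - 29.573168*exp(j) + 2.588972)*exp(j)/(6.331625*exp(9*j) - 28.54365*exp(8*j) + 78.00747*exp(7*j) - 116.033087*exp(6*j) + 111.190344*exp(5*j) - 32.120472*exp(4*j) - 14.682909*exp(3*j) + 27.996978*exp(2*j) + 11.746674*exp(j) + 1.225043)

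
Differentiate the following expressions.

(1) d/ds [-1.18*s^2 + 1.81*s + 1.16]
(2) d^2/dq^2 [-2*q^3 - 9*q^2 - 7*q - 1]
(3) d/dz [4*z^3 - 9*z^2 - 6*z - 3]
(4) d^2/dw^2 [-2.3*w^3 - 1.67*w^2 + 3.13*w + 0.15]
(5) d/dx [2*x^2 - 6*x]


(1) = 1.81 - 2.36*s
(2) = -12*q - 18
(3) = 12*z^2 - 18*z - 6
(4) = -13.8*w - 3.34
(5) = 4*x - 6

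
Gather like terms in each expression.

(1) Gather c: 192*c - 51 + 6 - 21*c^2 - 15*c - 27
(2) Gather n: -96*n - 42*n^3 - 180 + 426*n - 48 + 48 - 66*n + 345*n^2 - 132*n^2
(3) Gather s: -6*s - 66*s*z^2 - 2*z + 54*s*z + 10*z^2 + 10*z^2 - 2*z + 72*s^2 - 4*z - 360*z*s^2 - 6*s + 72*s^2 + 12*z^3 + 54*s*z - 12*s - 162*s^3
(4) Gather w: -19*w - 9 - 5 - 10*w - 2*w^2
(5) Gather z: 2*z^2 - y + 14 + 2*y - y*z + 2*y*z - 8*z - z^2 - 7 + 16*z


(1) = -21*c^2 + 177*c - 72
(2) = -42*n^3 + 213*n^2 + 264*n - 180
(3) = -162*s^3 + s^2*(144 - 360*z) + s*(-66*z^2 + 108*z - 24) + 12*z^3 + 20*z^2 - 8*z
(4) = -2*w^2 - 29*w - 14
(5) = y + z^2 + z*(y + 8) + 7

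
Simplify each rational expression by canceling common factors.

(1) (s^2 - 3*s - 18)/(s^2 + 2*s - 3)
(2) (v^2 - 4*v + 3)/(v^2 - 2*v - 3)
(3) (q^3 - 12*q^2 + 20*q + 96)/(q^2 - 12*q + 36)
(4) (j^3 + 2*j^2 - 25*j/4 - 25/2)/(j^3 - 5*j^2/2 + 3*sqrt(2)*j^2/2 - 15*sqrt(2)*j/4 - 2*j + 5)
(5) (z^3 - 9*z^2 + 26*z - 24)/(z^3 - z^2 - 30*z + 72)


(1) = (s - 6)/(s - 1)
(2) = (v - 1)/(v + 1)
(3) = (q^2 - 6*q - 16)/(q - 6)
(4) = (16*j^2 + 72*j + 80)/(16*j^2 + 24*sqrt(2)*j - 32)
(5) = (z - 2)/(z + 6)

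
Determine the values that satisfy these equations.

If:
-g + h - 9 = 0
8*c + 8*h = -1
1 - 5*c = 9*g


Then:
c = -665/32
g = 373/32
h = 661/32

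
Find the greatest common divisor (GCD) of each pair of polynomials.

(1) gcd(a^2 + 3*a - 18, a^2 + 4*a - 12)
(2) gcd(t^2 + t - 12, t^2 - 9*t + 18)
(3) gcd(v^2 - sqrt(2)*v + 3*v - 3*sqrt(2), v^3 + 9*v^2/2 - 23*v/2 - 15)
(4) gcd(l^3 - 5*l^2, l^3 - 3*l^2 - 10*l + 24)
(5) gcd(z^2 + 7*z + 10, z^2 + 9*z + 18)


(1) = a + 6
(2) = t - 3
(3) = gcd((v + 3)*(v - sqrt(2)), (v - 5/2)*(v + 1)*(v + 6)) = 1
(4) = gcd(l^2*(l - 5), (l - 4)*(l - 2)*(l + 3)) = 1
(5) = 1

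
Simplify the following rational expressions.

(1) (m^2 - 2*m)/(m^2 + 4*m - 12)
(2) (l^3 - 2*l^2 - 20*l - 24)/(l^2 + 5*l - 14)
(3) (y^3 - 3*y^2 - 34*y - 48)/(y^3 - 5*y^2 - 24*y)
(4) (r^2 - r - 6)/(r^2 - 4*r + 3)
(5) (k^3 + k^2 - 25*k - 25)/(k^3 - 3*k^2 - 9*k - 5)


(1) = m/(m + 6)
(2) = (l^3 - 2*l^2 - 20*l - 24)/(l^2 + 5*l - 14)
(3) = (y + 2)/y
(4) = (r + 2)/(r - 1)
(5) = (k + 5)/(k + 1)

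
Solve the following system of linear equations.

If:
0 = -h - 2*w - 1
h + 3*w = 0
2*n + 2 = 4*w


Then:
h = -3
n = 1
w = 1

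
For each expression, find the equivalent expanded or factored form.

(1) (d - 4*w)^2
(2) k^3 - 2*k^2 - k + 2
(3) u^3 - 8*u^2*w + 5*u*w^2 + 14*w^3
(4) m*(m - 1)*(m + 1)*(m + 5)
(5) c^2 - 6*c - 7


(1) = d^2 - 8*d*w + 16*w^2
(2) = (k - 2)*(k - 1)*(k + 1)
(3) = (u - 7*w)*(u - 2*w)*(u + w)
(4) = m^4 + 5*m^3 - m^2 - 5*m
(5) = (c - 7)*(c + 1)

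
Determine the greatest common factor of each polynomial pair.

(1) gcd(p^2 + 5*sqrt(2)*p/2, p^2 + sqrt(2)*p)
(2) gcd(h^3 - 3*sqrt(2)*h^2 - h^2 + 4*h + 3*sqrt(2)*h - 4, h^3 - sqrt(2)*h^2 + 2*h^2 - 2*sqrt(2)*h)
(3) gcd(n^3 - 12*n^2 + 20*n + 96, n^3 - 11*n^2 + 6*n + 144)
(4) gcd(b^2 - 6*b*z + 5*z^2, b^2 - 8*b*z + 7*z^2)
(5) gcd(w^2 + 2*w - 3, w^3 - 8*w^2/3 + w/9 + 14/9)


(1) = gcd(p*(p + 5*sqrt(2)/2), p*(p + sqrt(2))) = p
(2) = h - sqrt(2)
(3) = n^2 - 14*n + 48
(4) = gcd((b - 5*z)*(b - z), (b - 7*z)*(b - z)) = -b + z
(5) = gcd((w - 1)*(w + 3), (w - 7/3)*(w - 1)*(w + 2/3)) = w - 1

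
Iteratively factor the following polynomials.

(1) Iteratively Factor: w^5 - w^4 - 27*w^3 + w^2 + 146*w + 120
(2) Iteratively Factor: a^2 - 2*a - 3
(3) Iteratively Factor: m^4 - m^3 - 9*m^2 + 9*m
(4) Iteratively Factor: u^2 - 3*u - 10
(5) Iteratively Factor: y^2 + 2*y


(1) = (w + 2)*(w^4 - 3*w^3 - 21*w^2 + 43*w + 60) = (w - 5)*(w + 2)*(w^3 + 2*w^2 - 11*w - 12) = (w - 5)*(w + 1)*(w + 2)*(w^2 + w - 12) = (w - 5)*(w - 3)*(w + 1)*(w + 2)*(w + 4)
(2) = (a + 1)*(a - 3)
(3) = (m)*(m^3 - m^2 - 9*m + 9) = m*(m - 1)*(m^2 - 9) = m*(m - 1)*(m + 3)*(m - 3)
(4) = (u + 2)*(u - 5)
(5) = (y + 2)*(y)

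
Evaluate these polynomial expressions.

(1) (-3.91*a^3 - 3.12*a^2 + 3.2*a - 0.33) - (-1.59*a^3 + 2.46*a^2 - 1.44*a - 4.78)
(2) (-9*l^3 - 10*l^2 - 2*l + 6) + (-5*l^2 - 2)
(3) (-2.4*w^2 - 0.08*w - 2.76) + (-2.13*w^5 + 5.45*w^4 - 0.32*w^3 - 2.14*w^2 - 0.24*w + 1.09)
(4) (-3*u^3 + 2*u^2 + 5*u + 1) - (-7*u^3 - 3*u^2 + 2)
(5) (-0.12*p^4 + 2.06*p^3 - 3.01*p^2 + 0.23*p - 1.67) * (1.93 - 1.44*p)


(1) = -2.32*a^3 - 5.58*a^2 + 4.64*a + 4.45
(2) = -9*l^3 - 15*l^2 - 2*l + 4
(3) = -2.13*w^5 + 5.45*w^4 - 0.32*w^3 - 4.54*w^2 - 0.32*w - 1.67
(4) = 4*u^3 + 5*u^2 + 5*u - 1
(5) = 0.1728*p^5 - 3.198*p^4 + 8.3102*p^3 - 6.1405*p^2 + 2.8487*p - 3.2231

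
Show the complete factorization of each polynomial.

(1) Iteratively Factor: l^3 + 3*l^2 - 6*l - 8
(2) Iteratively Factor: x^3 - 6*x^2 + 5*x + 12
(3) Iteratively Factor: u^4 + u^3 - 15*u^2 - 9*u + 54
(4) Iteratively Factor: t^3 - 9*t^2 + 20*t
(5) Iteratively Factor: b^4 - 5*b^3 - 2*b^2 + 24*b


(1) = (l - 2)*(l^2 + 5*l + 4) = (l - 2)*(l + 1)*(l + 4)
(2) = (x + 1)*(x^2 - 7*x + 12) = (x - 4)*(x + 1)*(x - 3)
(3) = (u - 2)*(u^3 + 3*u^2 - 9*u - 27) = (u - 2)*(u + 3)*(u^2 - 9) = (u - 3)*(u - 2)*(u + 3)*(u + 3)
(4) = (t - 4)*(t^2 - 5*t) = (t - 5)*(t - 4)*(t)
(5) = (b - 4)*(b^3 - b^2 - 6*b) = (b - 4)*(b + 2)*(b^2 - 3*b) = (b - 4)*(b - 3)*(b + 2)*(b)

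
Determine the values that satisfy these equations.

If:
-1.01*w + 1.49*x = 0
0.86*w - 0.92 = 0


Then:
w = 1.07
x = 0.73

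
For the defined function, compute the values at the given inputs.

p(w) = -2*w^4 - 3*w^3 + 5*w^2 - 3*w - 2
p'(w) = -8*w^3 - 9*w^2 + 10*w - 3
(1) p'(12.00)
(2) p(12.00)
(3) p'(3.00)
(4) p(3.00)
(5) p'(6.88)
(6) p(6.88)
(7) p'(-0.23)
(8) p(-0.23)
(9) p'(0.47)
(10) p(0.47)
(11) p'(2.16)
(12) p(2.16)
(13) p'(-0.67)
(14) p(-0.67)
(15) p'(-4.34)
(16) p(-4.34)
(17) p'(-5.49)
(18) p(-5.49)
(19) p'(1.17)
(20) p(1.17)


(1) = -15003.00
(2) = -45974.00
(3) = -270.00
(4) = -209.00
(5) = -2965.49
(6) = -5244.04
(7) = -5.68
(8) = -1.01
(9) = -1.12
(10) = -2.71
(11) = -104.01
(12) = -58.92
(13) = -11.33
(14) = 2.75
(15) = 438.05
(16) = -359.12
(17) = 994.59
(18) = -1155.27
(19) = -16.43
(20) = -7.22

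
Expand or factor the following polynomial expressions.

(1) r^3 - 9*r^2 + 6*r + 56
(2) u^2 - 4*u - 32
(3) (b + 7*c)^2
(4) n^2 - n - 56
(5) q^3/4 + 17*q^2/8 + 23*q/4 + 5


(1) = (r - 7)*(r - 4)*(r + 2)
(2) = (u - 8)*(u + 4)
(3) = b^2 + 14*b*c + 49*c^2
(4) = (n - 8)*(n + 7)
(5) = (q/4 + 1/2)*(q + 5/2)*(q + 4)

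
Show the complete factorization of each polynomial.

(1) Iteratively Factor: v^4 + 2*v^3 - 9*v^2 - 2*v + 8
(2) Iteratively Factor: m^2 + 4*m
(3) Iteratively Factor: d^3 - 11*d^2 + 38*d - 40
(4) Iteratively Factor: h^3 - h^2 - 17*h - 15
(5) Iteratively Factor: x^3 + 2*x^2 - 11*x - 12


(1) = (v - 2)*(v^3 + 4*v^2 - v - 4) = (v - 2)*(v + 4)*(v^2 - 1) = (v - 2)*(v + 1)*(v + 4)*(v - 1)
(2) = (m + 4)*(m)
(3) = (d - 2)*(d^2 - 9*d + 20) = (d - 4)*(d - 2)*(d - 5)
(4) = (h + 3)*(h^2 - 4*h - 5) = (h - 5)*(h + 3)*(h + 1)
(5) = (x + 1)*(x^2 + x - 12) = (x + 1)*(x + 4)*(x - 3)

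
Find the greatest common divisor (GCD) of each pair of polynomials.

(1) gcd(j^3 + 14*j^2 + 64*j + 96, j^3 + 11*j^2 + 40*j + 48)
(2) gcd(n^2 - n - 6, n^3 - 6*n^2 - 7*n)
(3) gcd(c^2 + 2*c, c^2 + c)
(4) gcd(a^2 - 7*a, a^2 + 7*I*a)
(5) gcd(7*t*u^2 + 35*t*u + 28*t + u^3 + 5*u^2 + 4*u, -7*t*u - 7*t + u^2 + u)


(1) = gcd((j + 4)^2*(j + 6), (j + 3)*(j + 4)^2) = j^2 + 8*j + 16
(2) = 1
(3) = c
(4) = a
(5) = u + 1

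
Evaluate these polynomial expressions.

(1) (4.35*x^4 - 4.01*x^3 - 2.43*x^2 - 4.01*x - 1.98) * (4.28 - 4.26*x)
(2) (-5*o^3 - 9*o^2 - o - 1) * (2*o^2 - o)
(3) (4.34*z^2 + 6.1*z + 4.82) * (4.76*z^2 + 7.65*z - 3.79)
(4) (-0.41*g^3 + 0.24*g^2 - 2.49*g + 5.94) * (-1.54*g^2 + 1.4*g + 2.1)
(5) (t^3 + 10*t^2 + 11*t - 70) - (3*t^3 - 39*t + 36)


(1) = -18.531*x^5 + 35.7006*x^4 - 6.811*x^3 + 6.6822*x^2 - 8.728*x - 8.4744
(2) = -10*o^5 - 13*o^4 + 7*o^3 - o^2 + o
(3) = 20.6584*z^4 + 62.237*z^3 + 53.1596*z^2 + 13.754*z - 18.2678
(4) = 0.6314*g^5 - 0.9436*g^4 + 3.3096*g^3 - 12.1296*g^2 + 3.087*g + 12.474
(5) = -2*t^3 + 10*t^2 + 50*t - 106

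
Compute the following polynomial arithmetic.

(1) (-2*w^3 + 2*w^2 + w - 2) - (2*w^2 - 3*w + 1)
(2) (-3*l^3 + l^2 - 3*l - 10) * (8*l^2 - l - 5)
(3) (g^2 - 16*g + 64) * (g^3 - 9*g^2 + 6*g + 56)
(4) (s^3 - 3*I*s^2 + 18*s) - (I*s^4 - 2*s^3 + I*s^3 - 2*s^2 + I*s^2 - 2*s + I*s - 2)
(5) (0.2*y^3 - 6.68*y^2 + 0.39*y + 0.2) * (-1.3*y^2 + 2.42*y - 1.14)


(1) = -2*w^3 + 4*w - 3
(2) = -24*l^5 + 11*l^4 - 10*l^3 - 82*l^2 + 25*l + 50
(3) = g^5 - 25*g^4 + 214*g^3 - 616*g^2 - 512*g + 3584
(4) = -I*s^4 + 3*s^3 - I*s^3 + 2*s^2 - 4*I*s^2 + 20*s - I*s + 2
(5) = -0.26*y^5 + 9.168*y^4 - 16.9006*y^3 + 8.299*y^2 + 0.0394*y - 0.228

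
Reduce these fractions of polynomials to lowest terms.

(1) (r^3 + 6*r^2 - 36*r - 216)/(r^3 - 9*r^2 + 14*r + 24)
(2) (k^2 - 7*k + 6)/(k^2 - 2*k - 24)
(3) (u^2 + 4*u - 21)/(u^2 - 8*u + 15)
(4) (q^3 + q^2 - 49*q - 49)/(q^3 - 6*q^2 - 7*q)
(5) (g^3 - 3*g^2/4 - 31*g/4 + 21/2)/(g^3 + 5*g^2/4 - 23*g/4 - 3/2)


(1) = (r^2 + 12*r + 36)/(r^2 - 3*r - 4)
(2) = (k - 1)/(k + 4)
(3) = (u + 7)/(u - 5)
(4) = (q + 7)/q
(5) = (4*g - 7)/(4*g + 1)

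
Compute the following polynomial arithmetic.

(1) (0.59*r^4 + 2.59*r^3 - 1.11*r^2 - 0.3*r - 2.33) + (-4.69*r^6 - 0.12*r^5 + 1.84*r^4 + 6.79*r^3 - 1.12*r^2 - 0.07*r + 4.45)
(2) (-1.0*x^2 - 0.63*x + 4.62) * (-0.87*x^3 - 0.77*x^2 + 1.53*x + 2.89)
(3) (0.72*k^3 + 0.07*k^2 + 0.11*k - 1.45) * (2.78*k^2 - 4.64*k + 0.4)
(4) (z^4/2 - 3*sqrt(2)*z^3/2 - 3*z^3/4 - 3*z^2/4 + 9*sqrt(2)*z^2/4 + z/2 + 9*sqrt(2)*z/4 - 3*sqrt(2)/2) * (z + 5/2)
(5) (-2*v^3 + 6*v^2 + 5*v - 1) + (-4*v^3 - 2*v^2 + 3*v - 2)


(1) = -4.69*r^6 - 0.12*r^5 + 2.43*r^4 + 9.38*r^3 - 2.23*r^2 - 0.37*r + 2.12
(2) = 0.87*x^5 + 1.3181*x^4 - 5.0643*x^3 - 7.4113*x^2 + 5.2479*x + 13.3518
(3) = 2.0016*k^5 - 3.1462*k^4 + 0.269*k^3 - 4.5134*k^2 + 6.772*k - 0.58
(4) = z^5/2 - 3*sqrt(2)*z^4/2 + z^4/2 - 21*z^3/8 - 3*sqrt(2)*z^3/2 - 11*z^2/8 + 63*sqrt(2)*z^2/8 + 5*z/4 + 33*sqrt(2)*z/8 - 15*sqrt(2)/4
(5) = -6*v^3 + 4*v^2 + 8*v - 3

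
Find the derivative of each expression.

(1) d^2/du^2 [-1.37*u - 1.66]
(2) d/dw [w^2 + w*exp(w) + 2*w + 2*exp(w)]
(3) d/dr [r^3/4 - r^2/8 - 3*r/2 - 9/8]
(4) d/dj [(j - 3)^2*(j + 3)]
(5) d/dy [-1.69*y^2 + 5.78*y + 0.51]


(1) = 0
(2) = w*exp(w) + 2*w + 3*exp(w) + 2
(3) = 3*r^2/4 - r/4 - 3/2
(4) = 3*(j - 3)*(j + 1)
(5) = 5.78 - 3.38*y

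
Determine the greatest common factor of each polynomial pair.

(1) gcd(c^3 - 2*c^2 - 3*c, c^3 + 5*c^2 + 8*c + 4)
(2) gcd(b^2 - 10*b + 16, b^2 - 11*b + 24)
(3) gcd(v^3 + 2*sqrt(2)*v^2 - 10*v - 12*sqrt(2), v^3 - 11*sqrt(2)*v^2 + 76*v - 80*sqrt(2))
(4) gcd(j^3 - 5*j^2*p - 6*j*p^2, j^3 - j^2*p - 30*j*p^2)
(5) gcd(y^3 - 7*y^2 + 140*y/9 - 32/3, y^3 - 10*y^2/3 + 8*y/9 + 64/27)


(1) = c + 1
(2) = b - 8
(3) = gcd((v - 2*sqrt(2))*(v + sqrt(2))*(v + 3*sqrt(2)), (v - 5*sqrt(2))*(v - 4*sqrt(2))*(v - 2*sqrt(2))) = v - 2*sqrt(2)
(4) = -j^2 + 6*j*p
(5) = gcd((y - 3)*(y - 8/3)*(y - 4/3), (y - 8/3)*(y - 4/3)*(y + 2/3)) = y^2 - 4*y + 32/9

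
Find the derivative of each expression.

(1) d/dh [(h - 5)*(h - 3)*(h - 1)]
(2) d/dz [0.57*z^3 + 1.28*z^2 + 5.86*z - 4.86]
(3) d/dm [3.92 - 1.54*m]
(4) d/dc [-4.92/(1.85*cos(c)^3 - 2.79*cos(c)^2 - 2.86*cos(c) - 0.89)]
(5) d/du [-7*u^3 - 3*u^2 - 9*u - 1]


(1) = 3*h^2 - 18*h + 23
(2) = 1.71*z^2 + 2.56*z + 5.86
(3) = -1.54000000000000
(4) = (-27.306*cos(c)^2 + 27.4536*cos(c) + 14.0712)*sin(c)/(-1.85*cos(c)^3 + 2.79*cos(c)^2 + 2.86*cos(c) + 0.89)^2
(5) = -21*u^2 - 6*u - 9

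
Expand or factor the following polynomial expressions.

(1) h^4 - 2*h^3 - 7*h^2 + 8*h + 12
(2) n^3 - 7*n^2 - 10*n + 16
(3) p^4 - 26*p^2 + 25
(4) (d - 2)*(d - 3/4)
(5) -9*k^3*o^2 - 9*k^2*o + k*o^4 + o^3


(1) = (h - 3)*(h - 2)*(h + 1)*(h + 2)
(2) = (n - 8)*(n - 1)*(n + 2)
(3) = (p - 5)*(p - 1)*(p + 1)*(p + 5)
(4) = d^2 - 11*d/4 + 3/2
(5) = o*(-3*k + o)*(3*k + o)*(k*o + 1)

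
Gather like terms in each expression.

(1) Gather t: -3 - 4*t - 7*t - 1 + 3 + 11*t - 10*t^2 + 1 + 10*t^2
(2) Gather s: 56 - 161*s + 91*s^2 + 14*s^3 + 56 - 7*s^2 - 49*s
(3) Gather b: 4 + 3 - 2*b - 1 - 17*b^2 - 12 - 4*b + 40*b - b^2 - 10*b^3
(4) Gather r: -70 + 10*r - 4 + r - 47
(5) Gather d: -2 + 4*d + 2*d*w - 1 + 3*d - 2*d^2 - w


(1) = 0
(2) = 14*s^3 + 84*s^2 - 210*s + 112
(3) = -10*b^3 - 18*b^2 + 34*b - 6
(4) = 11*r - 121
(5) = -2*d^2 + d*(2*w + 7) - w - 3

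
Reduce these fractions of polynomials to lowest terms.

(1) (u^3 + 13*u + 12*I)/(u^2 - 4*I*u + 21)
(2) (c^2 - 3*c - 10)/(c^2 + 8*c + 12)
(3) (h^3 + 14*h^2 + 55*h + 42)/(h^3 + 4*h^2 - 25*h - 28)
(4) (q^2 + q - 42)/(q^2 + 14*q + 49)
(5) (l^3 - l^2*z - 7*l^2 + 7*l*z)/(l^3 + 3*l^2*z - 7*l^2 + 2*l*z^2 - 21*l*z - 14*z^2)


(1) = (u^2 - 3*I*u + 4)/(u - 7*I)
(2) = (c - 5)/(c + 6)
(3) = (h + 6)/(h - 4)
(4) = (q - 6)/(q + 7)
(5) = (l^2 - l*z)/(l^2 + 3*l*z + 2*z^2)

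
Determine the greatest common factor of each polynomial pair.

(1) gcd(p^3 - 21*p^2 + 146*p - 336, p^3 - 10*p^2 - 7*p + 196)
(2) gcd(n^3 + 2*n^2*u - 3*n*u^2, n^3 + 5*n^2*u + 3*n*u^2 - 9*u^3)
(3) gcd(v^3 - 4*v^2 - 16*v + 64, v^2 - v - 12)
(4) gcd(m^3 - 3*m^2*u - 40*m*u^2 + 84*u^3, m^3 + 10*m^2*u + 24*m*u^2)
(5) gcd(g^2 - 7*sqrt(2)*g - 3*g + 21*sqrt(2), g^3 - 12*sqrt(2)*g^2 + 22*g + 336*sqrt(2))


(1) = p - 7
(2) = gcd(n*(n - u)*(n + 3*u), (n - u)*(n + 3*u)^2) = -n^2 - 2*n*u + 3*u^2
(3) = v - 4
(4) = m + 6*u
(5) = g - 7*sqrt(2)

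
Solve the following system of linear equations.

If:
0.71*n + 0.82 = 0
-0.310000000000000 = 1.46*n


Then:
No Solution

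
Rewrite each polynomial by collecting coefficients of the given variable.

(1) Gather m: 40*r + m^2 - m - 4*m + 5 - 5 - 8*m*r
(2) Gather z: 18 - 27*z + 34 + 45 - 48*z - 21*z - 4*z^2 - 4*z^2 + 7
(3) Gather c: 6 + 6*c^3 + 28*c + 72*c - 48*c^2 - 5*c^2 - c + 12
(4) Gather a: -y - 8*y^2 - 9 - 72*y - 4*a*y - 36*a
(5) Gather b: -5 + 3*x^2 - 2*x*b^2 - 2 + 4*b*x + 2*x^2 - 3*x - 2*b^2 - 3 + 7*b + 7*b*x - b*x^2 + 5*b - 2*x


(1) = m^2 + m*(-8*r - 5) + 40*r
(2) = -8*z^2 - 96*z + 104
(3) = 6*c^3 - 53*c^2 + 99*c + 18
(4) = a*(-4*y - 36) - 8*y^2 - 73*y - 9
(5) = b^2*(-2*x - 2) + b*(-x^2 + 11*x + 12) + 5*x^2 - 5*x - 10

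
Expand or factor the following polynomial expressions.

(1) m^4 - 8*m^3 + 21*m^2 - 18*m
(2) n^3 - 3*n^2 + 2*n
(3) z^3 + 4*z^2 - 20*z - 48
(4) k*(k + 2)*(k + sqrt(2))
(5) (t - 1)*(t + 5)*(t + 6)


(1) = m*(m - 3)^2*(m - 2)
(2) = n*(n - 2)*(n - 1)
(3) = (z - 4)*(z + 2)*(z + 6)
(4) = k^3 + sqrt(2)*k^2 + 2*k^2 + 2*sqrt(2)*k
(5) = t^3 + 10*t^2 + 19*t - 30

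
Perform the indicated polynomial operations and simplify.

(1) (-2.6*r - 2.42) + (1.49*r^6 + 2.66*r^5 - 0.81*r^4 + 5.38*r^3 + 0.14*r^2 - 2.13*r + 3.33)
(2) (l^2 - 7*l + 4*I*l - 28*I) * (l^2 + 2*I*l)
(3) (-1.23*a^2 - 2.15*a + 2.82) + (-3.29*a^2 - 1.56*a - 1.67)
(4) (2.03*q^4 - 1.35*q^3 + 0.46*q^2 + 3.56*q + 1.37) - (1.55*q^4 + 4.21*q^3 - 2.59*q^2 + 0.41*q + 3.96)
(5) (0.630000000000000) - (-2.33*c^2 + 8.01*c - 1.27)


(1) = 1.49*r^6 + 2.66*r^5 - 0.81*r^4 + 5.38*r^3 + 0.14*r^2 - 4.73*r + 0.91
(2) = l^4 - 7*l^3 + 6*I*l^3 - 8*l^2 - 42*I*l^2 + 56*l
(3) = -4.52*a^2 - 3.71*a + 1.15
(4) = 0.48*q^4 - 5.56*q^3 + 3.05*q^2 + 3.15*q - 2.59
(5) = 2.33*c^2 - 8.01*c + 1.9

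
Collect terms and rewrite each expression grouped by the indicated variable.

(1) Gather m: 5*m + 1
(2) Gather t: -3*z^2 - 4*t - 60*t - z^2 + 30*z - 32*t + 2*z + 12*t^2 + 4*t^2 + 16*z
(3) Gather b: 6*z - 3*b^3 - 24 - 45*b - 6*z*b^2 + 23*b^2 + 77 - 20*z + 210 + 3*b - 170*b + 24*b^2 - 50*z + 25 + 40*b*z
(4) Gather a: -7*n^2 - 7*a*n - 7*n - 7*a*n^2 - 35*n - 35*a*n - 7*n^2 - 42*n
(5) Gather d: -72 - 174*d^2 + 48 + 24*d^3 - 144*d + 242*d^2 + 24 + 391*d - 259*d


(1) = 5*m + 1
(2) = 16*t^2 - 96*t - 4*z^2 + 48*z
(3) = -3*b^3 + b^2*(47 - 6*z) + b*(40*z - 212) - 64*z + 288
(4) = a*(-7*n^2 - 42*n) - 14*n^2 - 84*n
(5) = 24*d^3 + 68*d^2 - 12*d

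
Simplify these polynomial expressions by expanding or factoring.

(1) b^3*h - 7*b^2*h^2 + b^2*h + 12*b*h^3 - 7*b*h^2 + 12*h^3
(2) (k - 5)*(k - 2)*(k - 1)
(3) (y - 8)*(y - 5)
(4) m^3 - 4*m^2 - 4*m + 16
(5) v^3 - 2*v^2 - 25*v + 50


(1) = (b - 4*h)*(b - 3*h)*(b*h + h)
(2) = k^3 - 8*k^2 + 17*k - 10
(3) = y^2 - 13*y + 40
(4) = (m - 4)*(m - 2)*(m + 2)
(5) = (v - 5)*(v - 2)*(v + 5)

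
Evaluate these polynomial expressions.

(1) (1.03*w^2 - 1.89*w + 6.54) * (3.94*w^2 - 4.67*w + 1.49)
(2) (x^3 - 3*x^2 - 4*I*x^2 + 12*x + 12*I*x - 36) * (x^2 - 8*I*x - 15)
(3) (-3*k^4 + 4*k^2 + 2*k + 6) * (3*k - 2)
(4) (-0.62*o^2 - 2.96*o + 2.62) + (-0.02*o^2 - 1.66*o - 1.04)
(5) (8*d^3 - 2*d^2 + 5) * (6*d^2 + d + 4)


(1) = 4.0582*w^4 - 12.2567*w^3 + 36.1286*w^2 - 33.3579*w + 9.7446
(2) = x^5 - 3*x^4 - 12*I*x^4 - 35*x^3 + 36*I*x^3 + 105*x^2 - 36*I*x^2 - 180*x + 108*I*x + 540
(3) = -9*k^5 + 6*k^4 + 12*k^3 - 2*k^2 + 14*k - 12
(4) = -0.64*o^2 - 4.62*o + 1.58
(5) = 48*d^5 - 4*d^4 + 30*d^3 + 22*d^2 + 5*d + 20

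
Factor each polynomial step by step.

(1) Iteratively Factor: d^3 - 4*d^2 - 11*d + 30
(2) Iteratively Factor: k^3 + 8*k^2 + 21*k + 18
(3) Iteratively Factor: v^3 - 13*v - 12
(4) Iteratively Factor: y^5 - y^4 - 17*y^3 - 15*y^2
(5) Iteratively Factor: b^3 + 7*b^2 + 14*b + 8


(1) = (d - 2)*(d^2 - 2*d - 15) = (d - 2)*(d + 3)*(d - 5)
(2) = (k + 3)*(k^2 + 5*k + 6) = (k + 2)*(k + 3)*(k + 3)
(3) = (v + 1)*(v^2 - v - 12) = (v + 1)*(v + 3)*(v - 4)
(4) = (y + 3)*(y^4 - 4*y^3 - 5*y^2) = (y + 1)*(y + 3)*(y^3 - 5*y^2) = y*(y + 1)*(y + 3)*(y^2 - 5*y) = y^2*(y + 1)*(y + 3)*(y - 5)
(5) = (b + 1)*(b^2 + 6*b + 8) = (b + 1)*(b + 2)*(b + 4)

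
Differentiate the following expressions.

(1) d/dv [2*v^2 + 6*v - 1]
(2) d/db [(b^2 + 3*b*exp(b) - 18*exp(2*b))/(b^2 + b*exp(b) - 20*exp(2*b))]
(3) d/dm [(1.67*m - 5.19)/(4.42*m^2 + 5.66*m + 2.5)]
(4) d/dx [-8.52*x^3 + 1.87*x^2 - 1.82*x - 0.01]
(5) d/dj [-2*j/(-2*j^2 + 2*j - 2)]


(1) = 4*v + 6
(2) = 2*(b^3 + 2*b^2*exp(b) - b^2 + 21*b*exp(2*b) - 2*b*exp(b) - 21*exp(2*b))*exp(b)/(b^4 + 2*b^3*exp(b) - 39*b^2*exp(2*b) - 40*b*exp(3*b) + 400*exp(4*b))
(3) = (-7.3814*m^2 + 45.8796*m + 33.5504)/(19.5364*m^4 + 50.0344*m^3 + 54.1356*m^2 + 28.3*m + 6.25)
(4) = -25.56*x^2 + 3.74*x - 1.82
(5) = (j^2 - j*(2*j - 1) - j + 1)/(j^2 - j + 1)^2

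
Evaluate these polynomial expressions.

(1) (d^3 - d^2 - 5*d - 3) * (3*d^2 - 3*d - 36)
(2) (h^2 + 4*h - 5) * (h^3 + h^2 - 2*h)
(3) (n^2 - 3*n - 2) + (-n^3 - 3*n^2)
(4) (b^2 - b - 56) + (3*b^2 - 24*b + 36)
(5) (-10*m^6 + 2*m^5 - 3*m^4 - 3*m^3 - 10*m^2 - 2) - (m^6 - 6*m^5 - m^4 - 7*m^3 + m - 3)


(1) = 3*d^5 - 6*d^4 - 48*d^3 + 42*d^2 + 189*d + 108
(2) = h^5 + 5*h^4 - 3*h^3 - 13*h^2 + 10*h
(3) = -n^3 - 2*n^2 - 3*n - 2
(4) = 4*b^2 - 25*b - 20
(5) = -11*m^6 + 8*m^5 - 2*m^4 + 4*m^3 - 10*m^2 - m + 1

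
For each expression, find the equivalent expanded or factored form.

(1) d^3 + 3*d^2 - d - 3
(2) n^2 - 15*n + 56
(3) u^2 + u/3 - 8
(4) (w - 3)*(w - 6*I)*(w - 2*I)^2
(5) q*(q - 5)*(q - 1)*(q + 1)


(1) = (d - 1)*(d + 1)*(d + 3)
(2) = (n - 8)*(n - 7)
(3) = (u - 8/3)*(u + 3)
(4) = w^4 - 3*w^3 - 10*I*w^3 - 28*w^2 + 30*I*w^2 + 84*w + 24*I*w - 72*I
(5) = q^4 - 5*q^3 - q^2 + 5*q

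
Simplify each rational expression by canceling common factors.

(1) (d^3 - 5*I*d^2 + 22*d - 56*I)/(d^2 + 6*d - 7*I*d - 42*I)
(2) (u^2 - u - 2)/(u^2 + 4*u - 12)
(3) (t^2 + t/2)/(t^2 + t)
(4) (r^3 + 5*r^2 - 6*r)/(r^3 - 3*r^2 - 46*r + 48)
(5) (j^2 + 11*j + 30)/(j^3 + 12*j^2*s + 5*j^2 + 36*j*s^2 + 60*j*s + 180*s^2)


(1) = (d^2 + 2*I*d + 8)/(d + 6)
(2) = (u + 1)/(u + 6)
(3) = (2*t + 1)/(2*t + 2)
(4) = r/(r - 8)
(5) = (j + 6)/(j^2 + 12*j*s + 36*s^2)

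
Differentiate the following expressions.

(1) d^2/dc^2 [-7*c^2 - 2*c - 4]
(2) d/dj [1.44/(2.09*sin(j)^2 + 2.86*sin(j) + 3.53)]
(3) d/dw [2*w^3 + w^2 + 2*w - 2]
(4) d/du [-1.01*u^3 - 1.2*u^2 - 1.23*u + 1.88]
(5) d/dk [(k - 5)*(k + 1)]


(1) = -14
(2) = -(6.0192*sin(j) + 4.1184)*cos(j)/(2.09*sin(j)^2 + 2.86*sin(j) + 3.53)^2
(3) = 6*w^2 + 2*w + 2
(4) = -3.03*u^2 - 2.4*u - 1.23
(5) = 2*k - 4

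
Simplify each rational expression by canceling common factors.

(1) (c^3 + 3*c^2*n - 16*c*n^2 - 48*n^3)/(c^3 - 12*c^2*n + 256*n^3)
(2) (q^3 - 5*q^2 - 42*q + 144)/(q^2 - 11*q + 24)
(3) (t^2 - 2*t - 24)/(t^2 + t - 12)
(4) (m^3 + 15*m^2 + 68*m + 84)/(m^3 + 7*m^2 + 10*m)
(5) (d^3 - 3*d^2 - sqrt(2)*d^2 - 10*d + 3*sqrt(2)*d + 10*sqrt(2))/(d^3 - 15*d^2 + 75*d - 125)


(1) = (c^2 - c*n - 12*n^2)/(c^2 - 16*c*n + 64*n^2)
(2) = q + 6
(3) = (t - 6)/(t - 3)
(4) = (m^2 + 13*m + 42)/(m^2 + 5*m)
(5) = (d^2 + d*(2 - sqrt(2)) - 2*sqrt(2))/(d^2 - 10*d + 25)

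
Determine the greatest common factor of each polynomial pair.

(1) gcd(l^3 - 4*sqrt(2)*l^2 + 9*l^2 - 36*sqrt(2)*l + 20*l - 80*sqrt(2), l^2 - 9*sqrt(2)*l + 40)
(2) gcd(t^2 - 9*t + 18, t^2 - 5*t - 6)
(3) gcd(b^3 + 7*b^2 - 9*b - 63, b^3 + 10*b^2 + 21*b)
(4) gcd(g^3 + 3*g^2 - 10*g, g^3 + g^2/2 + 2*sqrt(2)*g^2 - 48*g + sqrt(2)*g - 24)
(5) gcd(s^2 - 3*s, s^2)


(1) = l - 4*sqrt(2)
(2) = t - 6
(3) = b^2 + 10*b + 21
(4) = 1
(5) = s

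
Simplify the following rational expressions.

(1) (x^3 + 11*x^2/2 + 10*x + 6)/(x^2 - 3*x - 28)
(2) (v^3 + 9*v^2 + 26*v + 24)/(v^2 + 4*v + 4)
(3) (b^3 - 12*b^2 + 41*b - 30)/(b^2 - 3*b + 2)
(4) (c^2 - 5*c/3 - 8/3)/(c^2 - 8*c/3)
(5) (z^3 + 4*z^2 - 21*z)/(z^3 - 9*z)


(1) = (2*x^3 + 11*x^2 + 20*x + 12)/(2*x^2 - 6*x - 56)
(2) = (v^2 + 7*v + 12)/(v + 2)
(3) = (b^2 - 11*b + 30)/(b - 2)
(4) = (c + 1)/c
(5) = (z + 7)/(z + 3)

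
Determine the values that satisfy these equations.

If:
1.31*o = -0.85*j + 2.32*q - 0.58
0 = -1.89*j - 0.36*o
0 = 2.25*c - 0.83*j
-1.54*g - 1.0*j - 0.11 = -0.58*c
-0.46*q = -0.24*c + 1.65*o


Then:
c = 0.00
g = -0.08
j = 0.01
o = -0.06
q = 0.22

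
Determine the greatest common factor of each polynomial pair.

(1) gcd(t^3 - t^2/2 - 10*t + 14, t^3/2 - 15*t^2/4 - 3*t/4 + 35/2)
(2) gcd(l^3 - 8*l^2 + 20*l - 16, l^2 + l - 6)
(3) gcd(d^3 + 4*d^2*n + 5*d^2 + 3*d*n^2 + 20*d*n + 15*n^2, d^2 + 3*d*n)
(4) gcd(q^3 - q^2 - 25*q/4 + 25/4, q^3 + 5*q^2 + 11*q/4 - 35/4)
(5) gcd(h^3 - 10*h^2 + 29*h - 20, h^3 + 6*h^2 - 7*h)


(1) = 1
(2) = l - 2
(3) = d + 3*n
(4) = q^2 + 3*q/2 - 5/2
(5) = gcd((h - 5)*(h - 4)*(h - 1), h*(h - 1)*(h + 7)) = h - 1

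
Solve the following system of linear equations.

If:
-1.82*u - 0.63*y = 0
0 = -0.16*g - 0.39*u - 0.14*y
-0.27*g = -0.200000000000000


Then:
g = 0.74
u = 8.21
y = -23.70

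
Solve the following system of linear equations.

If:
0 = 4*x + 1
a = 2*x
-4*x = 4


Then:
No Solution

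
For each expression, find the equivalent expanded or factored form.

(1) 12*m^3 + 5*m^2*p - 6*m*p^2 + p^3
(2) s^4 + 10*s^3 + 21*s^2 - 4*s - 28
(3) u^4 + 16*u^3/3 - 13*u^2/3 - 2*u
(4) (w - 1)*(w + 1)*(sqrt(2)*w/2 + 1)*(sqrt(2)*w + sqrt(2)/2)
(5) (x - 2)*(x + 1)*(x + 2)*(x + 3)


(1) = (-4*m + p)*(-3*m + p)*(m + p)
(2) = (s - 1)*(s + 2)^2*(s + 7)
(3) = u*(u - 1)*(u + 1/3)*(u + 6)
(4) = w^4 + w^3/2 + sqrt(2)*w^3 - w^2 + sqrt(2)*w^2/2 - sqrt(2)*w - w/2 - sqrt(2)/2
(5) = x^4 + 4*x^3 - x^2 - 16*x - 12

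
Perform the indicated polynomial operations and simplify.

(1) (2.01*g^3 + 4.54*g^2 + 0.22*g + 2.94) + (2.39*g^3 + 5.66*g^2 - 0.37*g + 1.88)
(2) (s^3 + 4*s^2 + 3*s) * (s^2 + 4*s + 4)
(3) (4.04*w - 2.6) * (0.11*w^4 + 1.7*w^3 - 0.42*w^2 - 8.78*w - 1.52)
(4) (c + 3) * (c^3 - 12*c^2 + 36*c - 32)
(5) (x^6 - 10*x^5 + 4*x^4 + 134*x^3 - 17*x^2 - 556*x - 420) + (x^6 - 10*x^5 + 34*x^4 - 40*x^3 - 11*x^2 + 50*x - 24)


(1) = 4.4*g^3 + 10.2*g^2 - 0.15*g + 4.82
(2) = s^5 + 8*s^4 + 23*s^3 + 28*s^2 + 12*s
(3) = 0.4444*w^5 + 6.582*w^4 - 6.1168*w^3 - 34.3792*w^2 + 16.6872*w + 3.952
(4) = c^4 - 9*c^3 + 76*c - 96
(5) = 2*x^6 - 20*x^5 + 38*x^4 + 94*x^3 - 28*x^2 - 506*x - 444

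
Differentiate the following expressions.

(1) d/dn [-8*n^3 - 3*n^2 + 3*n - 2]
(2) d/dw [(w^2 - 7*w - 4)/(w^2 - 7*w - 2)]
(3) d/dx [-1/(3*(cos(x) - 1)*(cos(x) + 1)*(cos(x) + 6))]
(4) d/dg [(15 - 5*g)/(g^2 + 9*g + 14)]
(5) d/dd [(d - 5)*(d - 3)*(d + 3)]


(1) = -24*n^2 - 6*n + 3
(2) = 2*(2*w - 7)/(w^4 - 14*w^3 + 45*w^2 + 28*w + 4)
(3) = (3 - 12*cos(x)/sin(x)^2 - 2/sin(x)^2)/(3*(cos(x) + 6)^2*sin(x))
(4) = 5*(g^2 - 6*g - 41)/(g^4 + 18*g^3 + 109*g^2 + 252*g + 196)
(5) = 3*d^2 - 10*d - 9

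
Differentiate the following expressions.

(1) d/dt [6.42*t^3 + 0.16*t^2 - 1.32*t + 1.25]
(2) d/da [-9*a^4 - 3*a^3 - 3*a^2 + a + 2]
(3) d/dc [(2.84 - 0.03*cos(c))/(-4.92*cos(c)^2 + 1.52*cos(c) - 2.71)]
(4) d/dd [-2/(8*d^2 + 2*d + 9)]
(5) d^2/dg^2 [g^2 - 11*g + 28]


(1) = 19.26*t^2 + 0.32*t - 1.32
(2) = -36*a^3 - 9*a^2 - 6*a + 1
(3) = (0.1476*cos(c)^2 - 27.9456*cos(c) + 4.2355)*sin(c)/(24.2064*cos(c)^4 - 14.9568*cos(c)^3 + 28.9768*cos(c)^2 - 8.2384*cos(c) + 7.3441)
(4) = 4*(8*d + 1)/(8*d^2 + 2*d + 9)^2
(5) = 2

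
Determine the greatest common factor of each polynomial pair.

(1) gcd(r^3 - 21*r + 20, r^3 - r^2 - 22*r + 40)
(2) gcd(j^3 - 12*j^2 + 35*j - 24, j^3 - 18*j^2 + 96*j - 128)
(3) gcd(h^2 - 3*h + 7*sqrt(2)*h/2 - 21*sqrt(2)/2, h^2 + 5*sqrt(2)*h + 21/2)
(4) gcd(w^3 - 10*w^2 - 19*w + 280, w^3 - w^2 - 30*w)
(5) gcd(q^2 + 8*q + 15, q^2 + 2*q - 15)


(1) = r^2 + r - 20
(2) = gcd((j - 8)*(j - 3)*(j - 1), (j - 8)^2*(j - 2)) = j - 8
(3) = gcd((h - 3)*(h + 7*sqrt(2)/2), (h + 3*sqrt(2)/2)*(h + 7*sqrt(2)/2)) = h + 7*sqrt(2)/2
(4) = gcd((w - 8)*(w - 7)*(w + 5), w*(w - 6)*(w + 5)) = w + 5
(5) = gcd((q + 3)*(q + 5), (q - 3)*(q + 5)) = q + 5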